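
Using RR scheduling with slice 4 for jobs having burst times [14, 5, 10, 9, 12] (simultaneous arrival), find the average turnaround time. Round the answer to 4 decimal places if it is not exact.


Time quantum = 4
Execution trace:
  J1 runs 4 units, time = 4
  J2 runs 4 units, time = 8
  J3 runs 4 units, time = 12
  J4 runs 4 units, time = 16
  J5 runs 4 units, time = 20
  J1 runs 4 units, time = 24
  J2 runs 1 units, time = 25
  J3 runs 4 units, time = 29
  J4 runs 4 units, time = 33
  J5 runs 4 units, time = 37
  J1 runs 4 units, time = 41
  J3 runs 2 units, time = 43
  J4 runs 1 units, time = 44
  J5 runs 4 units, time = 48
  J1 runs 2 units, time = 50
Finish times: [50, 25, 43, 44, 48]
Average turnaround = 210/5 = 42.0

42.0


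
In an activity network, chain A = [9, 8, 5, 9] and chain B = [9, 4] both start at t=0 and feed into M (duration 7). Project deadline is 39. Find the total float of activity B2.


Forward pass: ES(B2) = sum of predecessors on chain B = 9
EF = ES + duration = 9 + 4 = 13
Backward pass: LF(M) = deadline = 39; LS(M) = 39 - 7 = 32
LF(B2) = LS(M) - sum(successors on chain B) = 32 - 0 = 32
LS = LF - duration = 32 - 4 = 28
Total float = LS - ES = 28 - 9 = 19

19


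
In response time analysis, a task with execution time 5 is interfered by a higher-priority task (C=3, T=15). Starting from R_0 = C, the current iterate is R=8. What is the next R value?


R_next = C + ceil(R_prev / T_hp) * C_hp
ceil(8 / 15) = ceil(0.5333) = 1
Interference = 1 * 3 = 3
R_next = 5 + 3 = 8
R_next = R_prev, so the iteration has converged (response time = 8).

8


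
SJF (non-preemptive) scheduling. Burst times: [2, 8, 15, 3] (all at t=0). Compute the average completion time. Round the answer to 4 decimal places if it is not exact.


SJF order (ascending): [2, 3, 8, 15]
Completion times:
  Job 1: burst=2, C=2
  Job 2: burst=3, C=5
  Job 3: burst=8, C=13
  Job 4: burst=15, C=28
Average completion = 48/4 = 12.0

12.0


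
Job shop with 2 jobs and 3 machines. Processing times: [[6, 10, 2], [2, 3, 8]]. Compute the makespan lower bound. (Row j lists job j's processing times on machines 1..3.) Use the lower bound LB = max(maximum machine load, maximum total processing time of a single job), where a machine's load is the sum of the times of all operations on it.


Machine loads:
  Machine 1: 6 + 2 = 8
  Machine 2: 10 + 3 = 13
  Machine 3: 2 + 8 = 10
Max machine load = 13
Job totals:
  Job 1: 18
  Job 2: 13
Max job total = 18
Lower bound = max(13, 18) = 18

18


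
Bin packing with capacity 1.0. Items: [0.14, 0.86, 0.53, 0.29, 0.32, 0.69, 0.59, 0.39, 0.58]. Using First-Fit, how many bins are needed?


Place items sequentially using First-Fit:
  Item 0.14 -> new Bin 1
  Item 0.86 -> Bin 1 (now 1.0)
  Item 0.53 -> new Bin 2
  Item 0.29 -> Bin 2 (now 0.82)
  Item 0.32 -> new Bin 3
  Item 0.69 -> new Bin 4
  Item 0.59 -> Bin 3 (now 0.91)
  Item 0.39 -> new Bin 5
  Item 0.58 -> Bin 5 (now 0.97)
Total bins used = 5

5


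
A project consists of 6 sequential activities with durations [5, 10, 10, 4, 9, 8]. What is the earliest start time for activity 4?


Activity 4 starts after activities 1 through 3 complete.
Predecessor durations: [5, 10, 10]
ES = 5 + 10 + 10 = 25

25


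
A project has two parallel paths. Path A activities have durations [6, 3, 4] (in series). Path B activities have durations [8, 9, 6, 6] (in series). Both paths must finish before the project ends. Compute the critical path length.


Path A total = 6 + 3 + 4 = 13
Path B total = 8 + 9 + 6 + 6 = 29
Critical path = longest path = max(13, 29) = 29

29


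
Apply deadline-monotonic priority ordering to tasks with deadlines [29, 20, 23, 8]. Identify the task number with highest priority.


Sort tasks by relative deadline (ascending):
  Task 4: deadline = 8
  Task 2: deadline = 20
  Task 3: deadline = 23
  Task 1: deadline = 29
Priority order (highest first): [4, 2, 3, 1]
Highest priority task = 4

4


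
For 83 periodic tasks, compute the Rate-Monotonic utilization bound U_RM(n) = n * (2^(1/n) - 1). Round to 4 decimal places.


Compute 2^(1/83) = 1.0083861392
Subtract 1: 1.0083861392 - 1 = 0.0083861392
Multiply by n: 83 * 0.0083861392 = 0.6960495536
Round to 4 dp: 0.6960

0.6960


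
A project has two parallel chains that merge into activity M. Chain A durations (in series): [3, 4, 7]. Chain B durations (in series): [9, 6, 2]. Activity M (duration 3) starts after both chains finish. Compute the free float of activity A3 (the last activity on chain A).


ES(A3) = sum of predecessors on chain A = 7
EF(A3) = ES + duration = 7 + 7 = 14
Successor of A3 is M. ES(M) = max(sum(A), sum(B)) = max(14, 17) = 17
Free float = ES(successor) - EF(current) = 17 - 14 = 3

3


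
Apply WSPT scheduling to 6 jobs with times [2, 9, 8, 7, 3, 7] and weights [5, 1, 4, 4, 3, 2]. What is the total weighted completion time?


Compute p/w ratios and sort ascending (WSPT): [(2, 5), (3, 3), (7, 4), (8, 4), (7, 2), (9, 1)]
Compute weighted completion times:
  Job (p=2,w=5): C=2, w*C=5*2=10
  Job (p=3,w=3): C=5, w*C=3*5=15
  Job (p=7,w=4): C=12, w*C=4*12=48
  Job (p=8,w=4): C=20, w*C=4*20=80
  Job (p=7,w=2): C=27, w*C=2*27=54
  Job (p=9,w=1): C=36, w*C=1*36=36
Total weighted completion time = 243

243


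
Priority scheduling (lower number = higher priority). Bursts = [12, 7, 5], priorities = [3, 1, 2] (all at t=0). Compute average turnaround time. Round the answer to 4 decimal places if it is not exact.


Sort by priority (ascending = highest first):
Order: [(1, 7), (2, 5), (3, 12)]
Completion times:
  Priority 1, burst=7, C=7
  Priority 2, burst=5, C=12
  Priority 3, burst=12, C=24
Average turnaround = 43/3 = 14.3333

14.3333


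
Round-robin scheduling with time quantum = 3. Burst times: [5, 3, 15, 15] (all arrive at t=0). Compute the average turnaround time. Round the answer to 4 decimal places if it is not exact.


Time quantum = 3
Execution trace:
  J1 runs 3 units, time = 3
  J2 runs 3 units, time = 6
  J3 runs 3 units, time = 9
  J4 runs 3 units, time = 12
  J1 runs 2 units, time = 14
  J3 runs 3 units, time = 17
  J4 runs 3 units, time = 20
  J3 runs 3 units, time = 23
  J4 runs 3 units, time = 26
  J3 runs 3 units, time = 29
  J4 runs 3 units, time = 32
  J3 runs 3 units, time = 35
  J4 runs 3 units, time = 38
Finish times: [14, 6, 35, 38]
Average turnaround = 93/4 = 23.25

23.25


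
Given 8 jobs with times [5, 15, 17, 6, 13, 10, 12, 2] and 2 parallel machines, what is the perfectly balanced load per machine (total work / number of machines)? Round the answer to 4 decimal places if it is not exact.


Total processing time = 5 + 15 + 17 + 6 + 13 + 10 + 12 + 2 = 80
Number of machines = 2
Ideal balanced load = 80 / 2 = 40.0

40.0


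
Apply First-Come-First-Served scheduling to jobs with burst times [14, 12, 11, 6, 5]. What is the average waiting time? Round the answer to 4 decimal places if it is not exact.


FCFS order (as given): [14, 12, 11, 6, 5]
Waiting times:
  Job 1: wait = 0
  Job 2: wait = 14
  Job 3: wait = 26
  Job 4: wait = 37
  Job 5: wait = 43
Sum of waiting times = 120
Average waiting time = 120/5 = 24.0

24.0


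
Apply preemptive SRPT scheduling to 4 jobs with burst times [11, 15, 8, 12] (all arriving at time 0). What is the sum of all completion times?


Since all jobs arrive at t=0, SRPT equals SPT ordering.
SPT order: [8, 11, 12, 15]
Completion times:
  Job 1: p=8, C=8
  Job 2: p=11, C=19
  Job 3: p=12, C=31
  Job 4: p=15, C=46
Total completion time = 8 + 19 + 31 + 46 = 104

104


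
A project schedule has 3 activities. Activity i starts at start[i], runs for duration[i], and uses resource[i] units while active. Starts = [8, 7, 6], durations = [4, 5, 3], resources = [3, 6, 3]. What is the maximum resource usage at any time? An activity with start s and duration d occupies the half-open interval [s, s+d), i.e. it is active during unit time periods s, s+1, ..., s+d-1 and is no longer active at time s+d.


Each activity i is active on [start_i, start_i + duration_i).
Compute total resource usage per time slot:
  t=0: active resources = [], total = 0
  t=1: active resources = [], total = 0
  t=2: active resources = [], total = 0
  t=3: active resources = [], total = 0
  t=4: active resources = [], total = 0
  t=5: active resources = [], total = 0
  t=6: active resources = [3], total = 3
  t=7: active resources = [6, 3], total = 9
  t=8: active resources = [3, 6, 3], total = 12
  t=9: active resources = [3, 6], total = 9
  t=10: active resources = [3, 6], total = 9
  t=11: active resources = [3, 6], total = 9
Peak resource demand = 12

12


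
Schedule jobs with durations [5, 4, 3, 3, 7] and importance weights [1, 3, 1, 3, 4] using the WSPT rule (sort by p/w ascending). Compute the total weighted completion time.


Compute p/w ratios and sort ascending (WSPT): [(3, 3), (4, 3), (7, 4), (3, 1), (5, 1)]
Compute weighted completion times:
  Job (p=3,w=3): C=3, w*C=3*3=9
  Job (p=4,w=3): C=7, w*C=3*7=21
  Job (p=7,w=4): C=14, w*C=4*14=56
  Job (p=3,w=1): C=17, w*C=1*17=17
  Job (p=5,w=1): C=22, w*C=1*22=22
Total weighted completion time = 125

125


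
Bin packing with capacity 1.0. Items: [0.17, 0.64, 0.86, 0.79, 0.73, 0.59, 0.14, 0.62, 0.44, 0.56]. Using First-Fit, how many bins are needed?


Place items sequentially using First-Fit:
  Item 0.17 -> new Bin 1
  Item 0.64 -> Bin 1 (now 0.81)
  Item 0.86 -> new Bin 2
  Item 0.79 -> new Bin 3
  Item 0.73 -> new Bin 4
  Item 0.59 -> new Bin 5
  Item 0.14 -> Bin 1 (now 0.95)
  Item 0.62 -> new Bin 6
  Item 0.44 -> new Bin 7
  Item 0.56 -> Bin 7 (now 1.0)
Total bins used = 7

7


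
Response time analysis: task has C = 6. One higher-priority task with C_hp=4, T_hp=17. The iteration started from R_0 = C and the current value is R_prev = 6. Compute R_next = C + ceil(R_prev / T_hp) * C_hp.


R_next = C + ceil(R_prev / T_hp) * C_hp
ceil(6 / 17) = ceil(0.3529) = 1
Interference = 1 * 4 = 4
R_next = 6 + 4 = 10

10


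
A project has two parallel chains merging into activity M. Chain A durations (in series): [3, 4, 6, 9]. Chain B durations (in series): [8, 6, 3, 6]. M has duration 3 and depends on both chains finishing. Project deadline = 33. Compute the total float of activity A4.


Forward pass: ES(A4) = sum of predecessors on chain A = 13
EF = ES + duration = 13 + 9 = 22
Backward pass: LF(M) = deadline = 33; LS(M) = 33 - 3 = 30
LF(A4) = LS(M) - sum(successors on chain A) = 30 - 0 = 30
LS = LF - duration = 30 - 9 = 21
Total float = LS - ES = 21 - 13 = 8

8


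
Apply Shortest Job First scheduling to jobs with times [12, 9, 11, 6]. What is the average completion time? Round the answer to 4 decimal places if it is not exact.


SJF order (ascending): [6, 9, 11, 12]
Completion times:
  Job 1: burst=6, C=6
  Job 2: burst=9, C=15
  Job 3: burst=11, C=26
  Job 4: burst=12, C=38
Average completion = 85/4 = 21.25

21.25


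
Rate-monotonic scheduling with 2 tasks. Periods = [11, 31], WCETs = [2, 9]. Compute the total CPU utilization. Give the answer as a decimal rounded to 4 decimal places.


Compute individual utilizations (exact fractions):
  Task 1: C/T = 2/11 (approx. 0.1818)
  Task 2: C/T = 9/31 (approx. 0.2903)
Total utilization U = 2/11 + 9/31 = 161/341
Rounded to 4 decimal places: U = 0.4721
RM (Liu & Layland) bound for 2 tasks = 0.828427; compare with U = 161/341 (approx. 0.472141)
U <= bound, so schedulable by RM sufficient condition.

0.4721


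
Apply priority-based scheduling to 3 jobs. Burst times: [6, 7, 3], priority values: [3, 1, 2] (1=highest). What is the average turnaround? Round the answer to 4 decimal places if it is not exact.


Sort by priority (ascending = highest first):
Order: [(1, 7), (2, 3), (3, 6)]
Completion times:
  Priority 1, burst=7, C=7
  Priority 2, burst=3, C=10
  Priority 3, burst=6, C=16
Average turnaround = 33/3 = 11.0

11.0


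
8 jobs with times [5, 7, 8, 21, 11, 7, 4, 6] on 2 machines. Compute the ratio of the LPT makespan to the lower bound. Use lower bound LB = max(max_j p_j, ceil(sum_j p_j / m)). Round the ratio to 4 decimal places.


LPT order: [21, 11, 8, 7, 7, 6, 5, 4]
Machine loads after assignment: [33, 36]
LPT makespan = 36
Lower bound = max(max_job, ceil(total/2)) = max(21, 35) = 35
Ratio = 36 / 35 = 1.0286

1.0286


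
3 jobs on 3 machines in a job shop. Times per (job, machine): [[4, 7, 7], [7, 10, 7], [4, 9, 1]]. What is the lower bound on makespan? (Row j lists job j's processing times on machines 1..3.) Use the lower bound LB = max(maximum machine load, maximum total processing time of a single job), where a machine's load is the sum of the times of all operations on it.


Machine loads:
  Machine 1: 4 + 7 + 4 = 15
  Machine 2: 7 + 10 + 9 = 26
  Machine 3: 7 + 7 + 1 = 15
Max machine load = 26
Job totals:
  Job 1: 18
  Job 2: 24
  Job 3: 14
Max job total = 24
Lower bound = max(26, 24) = 26

26


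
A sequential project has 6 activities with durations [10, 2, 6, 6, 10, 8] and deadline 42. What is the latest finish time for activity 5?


LF(activity 5) = deadline - sum of successor durations
Successors: activities 6 through 6 with durations [8]
Sum of successor durations = 8
LF = 42 - 8 = 34

34


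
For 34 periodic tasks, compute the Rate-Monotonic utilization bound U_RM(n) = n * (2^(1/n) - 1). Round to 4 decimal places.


Compute 2^(1/34) = 1.0205959096
Subtract 1: 1.0205959096 - 1 = 0.0205959096
Multiply by n: 34 * 0.0205959096 = 0.7002609264
Round to 4 dp: 0.7003

0.7003


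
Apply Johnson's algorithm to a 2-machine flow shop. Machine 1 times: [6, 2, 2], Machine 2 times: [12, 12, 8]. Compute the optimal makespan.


Apply Johnson's rule:
  Group 1 (a <= b): [(2, 2, 12), (3, 2, 8), (1, 6, 12)]
  Group 2 (a > b): []
Optimal job order: [2, 3, 1]
Schedule:
  Job 2: M1 done at 2, M2 done at 14
  Job 3: M1 done at 4, M2 done at 22
  Job 1: M1 done at 10, M2 done at 34
Makespan = 34

34


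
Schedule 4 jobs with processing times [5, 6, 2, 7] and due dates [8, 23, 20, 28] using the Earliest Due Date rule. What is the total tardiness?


Sort by due date (EDD order): [(5, 8), (2, 20), (6, 23), (7, 28)]
Compute completion times and tardiness:
  Job 1: p=5, d=8, C=5, tardiness=max(0,5-8)=0
  Job 2: p=2, d=20, C=7, tardiness=max(0,7-20)=0
  Job 3: p=6, d=23, C=13, tardiness=max(0,13-23)=0
  Job 4: p=7, d=28, C=20, tardiness=max(0,20-28)=0
Total tardiness = 0

0


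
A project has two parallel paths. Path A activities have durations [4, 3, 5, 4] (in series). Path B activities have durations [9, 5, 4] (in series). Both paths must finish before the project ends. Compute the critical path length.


Path A total = 4 + 3 + 5 + 4 = 16
Path B total = 9 + 5 + 4 = 18
Critical path = longest path = max(16, 18) = 18

18


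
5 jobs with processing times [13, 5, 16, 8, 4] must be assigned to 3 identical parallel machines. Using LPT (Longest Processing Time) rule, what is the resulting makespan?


Sort jobs in decreasing order (LPT): [16, 13, 8, 5, 4]
Assign each job to the least loaded machine:
  Machine 1: jobs [16], load = 16
  Machine 2: jobs [13, 4], load = 17
  Machine 3: jobs [8, 5], load = 13
Makespan = max load = 17

17


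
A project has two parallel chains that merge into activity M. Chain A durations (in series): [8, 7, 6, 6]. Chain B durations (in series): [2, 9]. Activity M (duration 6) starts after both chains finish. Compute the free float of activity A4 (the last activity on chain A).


ES(A4) = sum of predecessors on chain A = 21
EF(A4) = ES + duration = 21 + 6 = 27
Successor of A4 is M. ES(M) = max(sum(A), sum(B)) = max(27, 11) = 27
Free float = ES(successor) - EF(current) = 27 - 27 = 0

0


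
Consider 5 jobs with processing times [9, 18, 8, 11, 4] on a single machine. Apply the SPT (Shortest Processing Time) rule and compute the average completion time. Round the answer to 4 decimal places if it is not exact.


Sort jobs by processing time (SPT order): [4, 8, 9, 11, 18]
Compute completion times sequentially:
  Job 1: processing = 4, completes at 4
  Job 2: processing = 8, completes at 12
  Job 3: processing = 9, completes at 21
  Job 4: processing = 11, completes at 32
  Job 5: processing = 18, completes at 50
Sum of completion times = 119
Average completion time = 119/5 = 23.8

23.8


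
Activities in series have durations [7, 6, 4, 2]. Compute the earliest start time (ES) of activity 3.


Activity 3 starts after activities 1 through 2 complete.
Predecessor durations: [7, 6]
ES = 7 + 6 = 13

13


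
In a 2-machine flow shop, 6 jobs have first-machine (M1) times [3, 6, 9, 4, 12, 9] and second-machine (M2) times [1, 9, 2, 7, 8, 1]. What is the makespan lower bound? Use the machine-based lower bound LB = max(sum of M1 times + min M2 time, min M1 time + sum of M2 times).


LB1 = sum(M1 times) + min(M2 times) = 43 + 1 = 44
LB2 = min(M1 times) + sum(M2 times) = 3 + 28 = 31
Lower bound = max(LB1, LB2) = max(44, 31) = 44

44


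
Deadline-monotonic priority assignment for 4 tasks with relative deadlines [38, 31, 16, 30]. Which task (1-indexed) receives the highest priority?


Sort tasks by relative deadline (ascending):
  Task 3: deadline = 16
  Task 4: deadline = 30
  Task 2: deadline = 31
  Task 1: deadline = 38
Priority order (highest first): [3, 4, 2, 1]
Highest priority task = 3

3


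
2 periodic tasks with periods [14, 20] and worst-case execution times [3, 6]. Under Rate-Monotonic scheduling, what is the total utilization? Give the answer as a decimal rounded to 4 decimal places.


Compute individual utilizations (exact fractions):
  Task 1: C/T = 3/14 (approx. 0.2143)
  Task 2: C/T = 6/20 = 3/10 (approx. 0.3)
Total utilization U = 3/14 + 3/10 = 18/35
Rounded to 4 decimal places: U = 0.5143
RM (Liu & Layland) bound for 2 tasks = 0.828427; compare with U = 18/35 (approx. 0.514286)
U <= bound, so schedulable by RM sufficient condition.

0.5143


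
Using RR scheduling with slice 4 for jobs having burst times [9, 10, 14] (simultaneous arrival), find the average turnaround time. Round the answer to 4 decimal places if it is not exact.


Time quantum = 4
Execution trace:
  J1 runs 4 units, time = 4
  J2 runs 4 units, time = 8
  J3 runs 4 units, time = 12
  J1 runs 4 units, time = 16
  J2 runs 4 units, time = 20
  J3 runs 4 units, time = 24
  J1 runs 1 units, time = 25
  J2 runs 2 units, time = 27
  J3 runs 4 units, time = 31
  J3 runs 2 units, time = 33
Finish times: [25, 27, 33]
Average turnaround = 85/3 = 28.3333

28.3333


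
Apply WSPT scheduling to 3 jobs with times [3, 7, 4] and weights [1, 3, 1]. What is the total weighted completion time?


Compute p/w ratios and sort ascending (WSPT): [(7, 3), (3, 1), (4, 1)]
Compute weighted completion times:
  Job (p=7,w=3): C=7, w*C=3*7=21
  Job (p=3,w=1): C=10, w*C=1*10=10
  Job (p=4,w=1): C=14, w*C=1*14=14
Total weighted completion time = 45

45


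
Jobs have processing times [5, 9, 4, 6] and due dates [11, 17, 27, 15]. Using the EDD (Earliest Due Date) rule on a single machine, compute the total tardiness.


Sort by due date (EDD order): [(5, 11), (6, 15), (9, 17), (4, 27)]
Compute completion times and tardiness:
  Job 1: p=5, d=11, C=5, tardiness=max(0,5-11)=0
  Job 2: p=6, d=15, C=11, tardiness=max(0,11-15)=0
  Job 3: p=9, d=17, C=20, tardiness=max(0,20-17)=3
  Job 4: p=4, d=27, C=24, tardiness=max(0,24-27)=0
Total tardiness = 3

3


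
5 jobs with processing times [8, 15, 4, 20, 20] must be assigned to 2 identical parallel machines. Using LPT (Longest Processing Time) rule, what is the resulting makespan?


Sort jobs in decreasing order (LPT): [20, 20, 15, 8, 4]
Assign each job to the least loaded machine:
  Machine 1: jobs [20, 15], load = 35
  Machine 2: jobs [20, 8, 4], load = 32
Makespan = max load = 35

35


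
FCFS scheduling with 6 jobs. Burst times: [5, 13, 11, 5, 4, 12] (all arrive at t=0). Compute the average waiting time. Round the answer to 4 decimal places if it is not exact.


FCFS order (as given): [5, 13, 11, 5, 4, 12]
Waiting times:
  Job 1: wait = 0
  Job 2: wait = 5
  Job 3: wait = 18
  Job 4: wait = 29
  Job 5: wait = 34
  Job 6: wait = 38
Sum of waiting times = 124
Average waiting time = 124/6 = 20.6667

20.6667


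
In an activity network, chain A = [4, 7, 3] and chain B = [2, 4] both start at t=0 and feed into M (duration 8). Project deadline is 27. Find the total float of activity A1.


Forward pass: ES(A1) = sum of predecessors on chain A = 0
EF = ES + duration = 0 + 4 = 4
Backward pass: LF(M) = deadline = 27; LS(M) = 27 - 8 = 19
LF(A1) = LS(M) - sum(successors on chain A) = 19 - 10 = 9
LS = LF - duration = 9 - 4 = 5
Total float = LS - ES = 5 - 0 = 5

5


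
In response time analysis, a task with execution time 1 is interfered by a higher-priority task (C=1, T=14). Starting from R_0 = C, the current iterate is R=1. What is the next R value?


R_next = C + ceil(R_prev / T_hp) * C_hp
ceil(1 / 14) = ceil(0.0714) = 1
Interference = 1 * 1 = 1
R_next = 1 + 1 = 2

2


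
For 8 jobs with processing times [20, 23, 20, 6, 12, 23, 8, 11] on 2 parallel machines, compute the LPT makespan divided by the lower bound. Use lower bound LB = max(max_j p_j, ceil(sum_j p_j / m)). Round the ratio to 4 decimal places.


LPT order: [23, 23, 20, 20, 12, 11, 8, 6]
Machine loads after assignment: [61, 62]
LPT makespan = 62
Lower bound = max(max_job, ceil(total/2)) = max(23, 62) = 62
Ratio = 62 / 62 = 1.0

1.0


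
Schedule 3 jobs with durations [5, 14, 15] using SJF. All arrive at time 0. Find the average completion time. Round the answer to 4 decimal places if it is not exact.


SJF order (ascending): [5, 14, 15]
Completion times:
  Job 1: burst=5, C=5
  Job 2: burst=14, C=19
  Job 3: burst=15, C=34
Average completion = 58/3 = 19.3333

19.3333


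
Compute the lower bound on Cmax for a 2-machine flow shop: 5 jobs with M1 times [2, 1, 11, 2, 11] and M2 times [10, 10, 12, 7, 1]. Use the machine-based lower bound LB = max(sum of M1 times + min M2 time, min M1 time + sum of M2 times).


LB1 = sum(M1 times) + min(M2 times) = 27 + 1 = 28
LB2 = min(M1 times) + sum(M2 times) = 1 + 40 = 41
Lower bound = max(LB1, LB2) = max(28, 41) = 41

41


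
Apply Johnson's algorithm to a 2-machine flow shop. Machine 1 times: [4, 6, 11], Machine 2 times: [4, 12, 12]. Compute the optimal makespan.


Apply Johnson's rule:
  Group 1 (a <= b): [(1, 4, 4), (2, 6, 12), (3, 11, 12)]
  Group 2 (a > b): []
Optimal job order: [1, 2, 3]
Schedule:
  Job 1: M1 done at 4, M2 done at 8
  Job 2: M1 done at 10, M2 done at 22
  Job 3: M1 done at 21, M2 done at 34
Makespan = 34

34


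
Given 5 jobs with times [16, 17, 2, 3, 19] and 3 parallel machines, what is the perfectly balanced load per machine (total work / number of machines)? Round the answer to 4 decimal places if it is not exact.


Total processing time = 16 + 17 + 2 + 3 + 19 = 57
Number of machines = 3
Ideal balanced load = 57 / 3 = 19.0

19.0


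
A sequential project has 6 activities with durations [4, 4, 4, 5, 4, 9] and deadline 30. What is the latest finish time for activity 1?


LF(activity 1) = deadline - sum of successor durations
Successors: activities 2 through 6 with durations [4, 4, 5, 4, 9]
Sum of successor durations = 26
LF = 30 - 26 = 4

4


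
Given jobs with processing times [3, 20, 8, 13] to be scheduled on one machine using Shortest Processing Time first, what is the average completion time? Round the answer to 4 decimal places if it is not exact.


Sort jobs by processing time (SPT order): [3, 8, 13, 20]
Compute completion times sequentially:
  Job 1: processing = 3, completes at 3
  Job 2: processing = 8, completes at 11
  Job 3: processing = 13, completes at 24
  Job 4: processing = 20, completes at 44
Sum of completion times = 82
Average completion time = 82/4 = 20.5

20.5


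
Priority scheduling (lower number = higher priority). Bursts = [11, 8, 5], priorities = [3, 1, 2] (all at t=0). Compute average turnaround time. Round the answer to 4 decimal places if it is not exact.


Sort by priority (ascending = highest first):
Order: [(1, 8), (2, 5), (3, 11)]
Completion times:
  Priority 1, burst=8, C=8
  Priority 2, burst=5, C=13
  Priority 3, burst=11, C=24
Average turnaround = 45/3 = 15.0

15.0


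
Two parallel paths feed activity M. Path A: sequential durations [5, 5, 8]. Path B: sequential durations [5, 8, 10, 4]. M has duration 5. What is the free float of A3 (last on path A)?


ES(A3) = sum of predecessors on chain A = 10
EF(A3) = ES + duration = 10 + 8 = 18
Successor of A3 is M. ES(M) = max(sum(A), sum(B)) = max(18, 27) = 27
Free float = ES(successor) - EF(current) = 27 - 18 = 9

9


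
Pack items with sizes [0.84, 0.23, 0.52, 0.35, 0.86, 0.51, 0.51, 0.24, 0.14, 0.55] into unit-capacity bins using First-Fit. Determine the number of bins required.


Place items sequentially using First-Fit:
  Item 0.84 -> new Bin 1
  Item 0.23 -> new Bin 2
  Item 0.52 -> Bin 2 (now 0.75)
  Item 0.35 -> new Bin 3
  Item 0.86 -> new Bin 4
  Item 0.51 -> Bin 3 (now 0.86)
  Item 0.51 -> new Bin 5
  Item 0.24 -> Bin 2 (now 0.99)
  Item 0.14 -> Bin 1 (now 0.98)
  Item 0.55 -> new Bin 6
Total bins used = 6

6


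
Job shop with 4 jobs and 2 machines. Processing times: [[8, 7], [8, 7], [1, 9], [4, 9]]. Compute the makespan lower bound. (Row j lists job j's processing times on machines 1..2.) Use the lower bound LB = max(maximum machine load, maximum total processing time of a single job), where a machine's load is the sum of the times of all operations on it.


Machine loads:
  Machine 1: 8 + 8 + 1 + 4 = 21
  Machine 2: 7 + 7 + 9 + 9 = 32
Max machine load = 32
Job totals:
  Job 1: 15
  Job 2: 15
  Job 3: 10
  Job 4: 13
Max job total = 15
Lower bound = max(32, 15) = 32

32


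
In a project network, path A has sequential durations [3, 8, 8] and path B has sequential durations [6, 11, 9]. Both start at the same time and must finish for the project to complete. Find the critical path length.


Path A total = 3 + 8 + 8 = 19
Path B total = 6 + 11 + 9 = 26
Critical path = longest path = max(19, 26) = 26

26


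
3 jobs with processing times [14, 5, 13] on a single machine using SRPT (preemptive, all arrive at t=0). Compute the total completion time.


Since all jobs arrive at t=0, SRPT equals SPT ordering.
SPT order: [5, 13, 14]
Completion times:
  Job 1: p=5, C=5
  Job 2: p=13, C=18
  Job 3: p=14, C=32
Total completion time = 5 + 18 + 32 = 55

55


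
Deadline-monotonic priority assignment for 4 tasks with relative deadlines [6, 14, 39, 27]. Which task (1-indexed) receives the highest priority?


Sort tasks by relative deadline (ascending):
  Task 1: deadline = 6
  Task 2: deadline = 14
  Task 4: deadline = 27
  Task 3: deadline = 39
Priority order (highest first): [1, 2, 4, 3]
Highest priority task = 1

1


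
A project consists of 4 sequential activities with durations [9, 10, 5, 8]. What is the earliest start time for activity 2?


Activity 2 starts after activities 1 through 1 complete.
Predecessor durations: [9]
ES = 9 = 9

9


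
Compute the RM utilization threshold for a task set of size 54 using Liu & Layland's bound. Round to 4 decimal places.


Compute 2^(1/54) = 1.0129187947
Subtract 1: 1.0129187947 - 1 = 0.0129187947
Multiply by n: 54 * 0.0129187947 = 0.6976149138
Round to 4 dp: 0.6976

0.6976


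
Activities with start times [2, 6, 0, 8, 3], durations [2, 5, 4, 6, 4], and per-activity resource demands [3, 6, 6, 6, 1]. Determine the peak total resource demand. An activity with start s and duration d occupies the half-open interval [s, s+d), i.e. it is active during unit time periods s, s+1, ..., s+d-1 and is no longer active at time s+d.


Each activity i is active on [start_i, start_i + duration_i).
Compute total resource usage per time slot:
  t=0: active resources = [6], total = 6
  t=1: active resources = [6], total = 6
  t=2: active resources = [3, 6], total = 9
  t=3: active resources = [3, 6, 1], total = 10
  t=4: active resources = [1], total = 1
  t=5: active resources = [1], total = 1
  t=6: active resources = [6, 1], total = 7
  t=7: active resources = [6], total = 6
  t=8: active resources = [6, 6], total = 12
  t=9: active resources = [6, 6], total = 12
  t=10: active resources = [6, 6], total = 12
  t=11: active resources = [6], total = 6
  t=12: active resources = [6], total = 6
  t=13: active resources = [6], total = 6
Peak resource demand = 12

12


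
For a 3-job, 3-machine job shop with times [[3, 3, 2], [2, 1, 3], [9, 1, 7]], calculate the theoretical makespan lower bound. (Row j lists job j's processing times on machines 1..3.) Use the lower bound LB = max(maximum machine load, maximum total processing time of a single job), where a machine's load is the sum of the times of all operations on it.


Machine loads:
  Machine 1: 3 + 2 + 9 = 14
  Machine 2: 3 + 1 + 1 = 5
  Machine 3: 2 + 3 + 7 = 12
Max machine load = 14
Job totals:
  Job 1: 8
  Job 2: 6
  Job 3: 17
Max job total = 17
Lower bound = max(14, 17) = 17

17


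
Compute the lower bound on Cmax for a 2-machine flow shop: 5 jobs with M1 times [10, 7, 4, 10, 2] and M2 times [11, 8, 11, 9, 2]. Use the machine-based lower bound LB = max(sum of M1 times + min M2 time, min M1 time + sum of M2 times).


LB1 = sum(M1 times) + min(M2 times) = 33 + 2 = 35
LB2 = min(M1 times) + sum(M2 times) = 2 + 41 = 43
Lower bound = max(LB1, LB2) = max(35, 43) = 43

43


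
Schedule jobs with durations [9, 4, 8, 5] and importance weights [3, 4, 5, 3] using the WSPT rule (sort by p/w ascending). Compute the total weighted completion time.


Compute p/w ratios and sort ascending (WSPT): [(4, 4), (8, 5), (5, 3), (9, 3)]
Compute weighted completion times:
  Job (p=4,w=4): C=4, w*C=4*4=16
  Job (p=8,w=5): C=12, w*C=5*12=60
  Job (p=5,w=3): C=17, w*C=3*17=51
  Job (p=9,w=3): C=26, w*C=3*26=78
Total weighted completion time = 205

205


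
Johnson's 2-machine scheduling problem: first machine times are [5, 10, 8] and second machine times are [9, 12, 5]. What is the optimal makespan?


Apply Johnson's rule:
  Group 1 (a <= b): [(1, 5, 9), (2, 10, 12)]
  Group 2 (a > b): [(3, 8, 5)]
Optimal job order: [1, 2, 3]
Schedule:
  Job 1: M1 done at 5, M2 done at 14
  Job 2: M1 done at 15, M2 done at 27
  Job 3: M1 done at 23, M2 done at 32
Makespan = 32

32


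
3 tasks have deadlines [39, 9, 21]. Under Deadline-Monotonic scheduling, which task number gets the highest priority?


Sort tasks by relative deadline (ascending):
  Task 2: deadline = 9
  Task 3: deadline = 21
  Task 1: deadline = 39
Priority order (highest first): [2, 3, 1]
Highest priority task = 2

2


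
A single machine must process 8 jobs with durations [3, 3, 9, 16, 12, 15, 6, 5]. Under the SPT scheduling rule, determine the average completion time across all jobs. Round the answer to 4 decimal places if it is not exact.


Sort jobs by processing time (SPT order): [3, 3, 5, 6, 9, 12, 15, 16]
Compute completion times sequentially:
  Job 1: processing = 3, completes at 3
  Job 2: processing = 3, completes at 6
  Job 3: processing = 5, completes at 11
  Job 4: processing = 6, completes at 17
  Job 5: processing = 9, completes at 26
  Job 6: processing = 12, completes at 38
  Job 7: processing = 15, completes at 53
  Job 8: processing = 16, completes at 69
Sum of completion times = 223
Average completion time = 223/8 = 27.875

27.875


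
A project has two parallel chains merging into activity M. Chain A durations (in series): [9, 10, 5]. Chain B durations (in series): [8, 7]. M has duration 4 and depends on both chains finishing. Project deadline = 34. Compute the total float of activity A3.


Forward pass: ES(A3) = sum of predecessors on chain A = 19
EF = ES + duration = 19 + 5 = 24
Backward pass: LF(M) = deadline = 34; LS(M) = 34 - 4 = 30
LF(A3) = LS(M) - sum(successors on chain A) = 30 - 0 = 30
LS = LF - duration = 30 - 5 = 25
Total float = LS - ES = 25 - 19 = 6

6


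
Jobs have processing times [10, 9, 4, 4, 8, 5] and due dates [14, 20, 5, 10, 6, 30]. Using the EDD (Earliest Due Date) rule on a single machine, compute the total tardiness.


Sort by due date (EDD order): [(4, 5), (8, 6), (4, 10), (10, 14), (9, 20), (5, 30)]
Compute completion times and tardiness:
  Job 1: p=4, d=5, C=4, tardiness=max(0,4-5)=0
  Job 2: p=8, d=6, C=12, tardiness=max(0,12-6)=6
  Job 3: p=4, d=10, C=16, tardiness=max(0,16-10)=6
  Job 4: p=10, d=14, C=26, tardiness=max(0,26-14)=12
  Job 5: p=9, d=20, C=35, tardiness=max(0,35-20)=15
  Job 6: p=5, d=30, C=40, tardiness=max(0,40-30)=10
Total tardiness = 49

49


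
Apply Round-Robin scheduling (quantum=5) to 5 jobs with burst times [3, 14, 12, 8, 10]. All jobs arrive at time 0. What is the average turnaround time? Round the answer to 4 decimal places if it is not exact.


Time quantum = 5
Execution trace:
  J1 runs 3 units, time = 3
  J2 runs 5 units, time = 8
  J3 runs 5 units, time = 13
  J4 runs 5 units, time = 18
  J5 runs 5 units, time = 23
  J2 runs 5 units, time = 28
  J3 runs 5 units, time = 33
  J4 runs 3 units, time = 36
  J5 runs 5 units, time = 41
  J2 runs 4 units, time = 45
  J3 runs 2 units, time = 47
Finish times: [3, 45, 47, 36, 41]
Average turnaround = 172/5 = 34.4

34.4


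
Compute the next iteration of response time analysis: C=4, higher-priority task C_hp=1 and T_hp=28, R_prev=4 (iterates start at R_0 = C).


R_next = C + ceil(R_prev / T_hp) * C_hp
ceil(4 / 28) = ceil(0.1429) = 1
Interference = 1 * 1 = 1
R_next = 4 + 1 = 5

5


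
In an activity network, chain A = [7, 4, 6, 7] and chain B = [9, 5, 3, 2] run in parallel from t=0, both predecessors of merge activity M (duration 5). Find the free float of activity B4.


ES(B4) = sum of predecessors on chain B = 17
EF(B4) = ES + duration = 17 + 2 = 19
Successor of B4 is M. ES(M) = max(sum(A), sum(B)) = max(24, 19) = 24
Free float = ES(successor) - EF(current) = 24 - 19 = 5

5


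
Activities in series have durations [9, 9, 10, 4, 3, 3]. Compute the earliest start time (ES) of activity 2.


Activity 2 starts after activities 1 through 1 complete.
Predecessor durations: [9]
ES = 9 = 9

9


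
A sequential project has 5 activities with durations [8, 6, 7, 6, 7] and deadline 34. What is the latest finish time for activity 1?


LF(activity 1) = deadline - sum of successor durations
Successors: activities 2 through 5 with durations [6, 7, 6, 7]
Sum of successor durations = 26
LF = 34 - 26 = 8

8


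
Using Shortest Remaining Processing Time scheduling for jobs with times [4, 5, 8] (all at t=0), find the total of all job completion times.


Since all jobs arrive at t=0, SRPT equals SPT ordering.
SPT order: [4, 5, 8]
Completion times:
  Job 1: p=4, C=4
  Job 2: p=5, C=9
  Job 3: p=8, C=17
Total completion time = 4 + 9 + 17 = 30

30


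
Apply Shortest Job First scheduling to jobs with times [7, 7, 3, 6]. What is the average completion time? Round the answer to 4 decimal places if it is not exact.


SJF order (ascending): [3, 6, 7, 7]
Completion times:
  Job 1: burst=3, C=3
  Job 2: burst=6, C=9
  Job 3: burst=7, C=16
  Job 4: burst=7, C=23
Average completion = 51/4 = 12.75

12.75


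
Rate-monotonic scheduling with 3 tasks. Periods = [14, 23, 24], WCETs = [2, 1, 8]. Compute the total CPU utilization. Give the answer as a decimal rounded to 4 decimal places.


Compute individual utilizations (exact fractions):
  Task 1: C/T = 2/14 = 1/7 (approx. 0.1429)
  Task 2: C/T = 1/23 (approx. 0.0435)
  Task 3: C/T = 8/24 = 1/3 (approx. 0.3333)
Total utilization U = 1/7 + 1/23 + 1/3 = 251/483
Rounded to 4 decimal places: U = 0.5197
RM (Liu & Layland) bound for 3 tasks = 0.779763; compare with U = 251/483 (approx. 0.519669)
U <= bound, so schedulable by RM sufficient condition.

0.5197


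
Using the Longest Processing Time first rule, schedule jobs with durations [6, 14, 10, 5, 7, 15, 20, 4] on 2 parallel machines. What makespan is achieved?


Sort jobs in decreasing order (LPT): [20, 15, 14, 10, 7, 6, 5, 4]
Assign each job to the least loaded machine:
  Machine 1: jobs [20, 10, 6, 5], load = 41
  Machine 2: jobs [15, 14, 7, 4], load = 40
Makespan = max load = 41

41


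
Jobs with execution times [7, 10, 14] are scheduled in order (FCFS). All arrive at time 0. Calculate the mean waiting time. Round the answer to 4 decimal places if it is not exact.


FCFS order (as given): [7, 10, 14]
Waiting times:
  Job 1: wait = 0
  Job 2: wait = 7
  Job 3: wait = 17
Sum of waiting times = 24
Average waiting time = 24/3 = 8.0

8.0


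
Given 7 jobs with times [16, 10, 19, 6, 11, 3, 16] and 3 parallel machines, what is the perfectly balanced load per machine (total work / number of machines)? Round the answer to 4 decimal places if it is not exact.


Total processing time = 16 + 10 + 19 + 6 + 11 + 3 + 16 = 81
Number of machines = 3
Ideal balanced load = 81 / 3 = 27.0

27.0


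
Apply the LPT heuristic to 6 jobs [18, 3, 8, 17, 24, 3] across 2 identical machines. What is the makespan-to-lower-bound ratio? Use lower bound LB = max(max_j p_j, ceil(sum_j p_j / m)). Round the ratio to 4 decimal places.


LPT order: [24, 18, 17, 8, 3, 3]
Machine loads after assignment: [38, 35]
LPT makespan = 38
Lower bound = max(max_job, ceil(total/2)) = max(24, 37) = 37
Ratio = 38 / 37 = 1.027

1.027


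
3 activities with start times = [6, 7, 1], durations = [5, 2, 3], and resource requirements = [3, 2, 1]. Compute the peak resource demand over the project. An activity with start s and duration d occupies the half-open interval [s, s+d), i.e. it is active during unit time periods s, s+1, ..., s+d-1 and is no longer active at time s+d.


Each activity i is active on [start_i, start_i + duration_i).
Compute total resource usage per time slot:
  t=0: active resources = [], total = 0
  t=1: active resources = [1], total = 1
  t=2: active resources = [1], total = 1
  t=3: active resources = [1], total = 1
  t=4: active resources = [], total = 0
  t=5: active resources = [], total = 0
  t=6: active resources = [3], total = 3
  t=7: active resources = [3, 2], total = 5
  t=8: active resources = [3, 2], total = 5
  t=9: active resources = [3], total = 3
  t=10: active resources = [3], total = 3
Peak resource demand = 5

5


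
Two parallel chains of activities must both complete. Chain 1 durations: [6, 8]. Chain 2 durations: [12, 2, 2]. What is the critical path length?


Path A total = 6 + 8 = 14
Path B total = 12 + 2 + 2 = 16
Critical path = longest path = max(14, 16) = 16

16


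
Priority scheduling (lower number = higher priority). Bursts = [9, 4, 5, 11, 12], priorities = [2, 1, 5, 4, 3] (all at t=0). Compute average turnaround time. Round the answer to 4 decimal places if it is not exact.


Sort by priority (ascending = highest first):
Order: [(1, 4), (2, 9), (3, 12), (4, 11), (5, 5)]
Completion times:
  Priority 1, burst=4, C=4
  Priority 2, burst=9, C=13
  Priority 3, burst=12, C=25
  Priority 4, burst=11, C=36
  Priority 5, burst=5, C=41
Average turnaround = 119/5 = 23.8

23.8


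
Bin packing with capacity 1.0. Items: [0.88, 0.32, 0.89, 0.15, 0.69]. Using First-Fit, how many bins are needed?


Place items sequentially using First-Fit:
  Item 0.88 -> new Bin 1
  Item 0.32 -> new Bin 2
  Item 0.89 -> new Bin 3
  Item 0.15 -> Bin 2 (now 0.47)
  Item 0.69 -> new Bin 4
Total bins used = 4

4


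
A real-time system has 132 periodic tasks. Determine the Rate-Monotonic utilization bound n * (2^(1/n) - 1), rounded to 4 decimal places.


Compute 2^(1/132) = 1.0052649263
Subtract 1: 1.0052649263 - 1 = 0.0052649263
Multiply by n: 132 * 0.0052649263 = 0.6949702716
Round to 4 dp: 0.6950

0.6950


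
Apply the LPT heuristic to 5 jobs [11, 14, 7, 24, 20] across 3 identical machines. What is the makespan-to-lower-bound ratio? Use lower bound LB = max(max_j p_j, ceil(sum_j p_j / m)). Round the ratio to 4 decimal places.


LPT order: [24, 20, 14, 11, 7]
Machine loads after assignment: [24, 27, 25]
LPT makespan = 27
Lower bound = max(max_job, ceil(total/3)) = max(24, 26) = 26
Ratio = 27 / 26 = 1.0385

1.0385


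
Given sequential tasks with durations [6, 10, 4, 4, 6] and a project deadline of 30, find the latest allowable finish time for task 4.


LF(activity 4) = deadline - sum of successor durations
Successors: activities 5 through 5 with durations [6]
Sum of successor durations = 6
LF = 30 - 6 = 24

24
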